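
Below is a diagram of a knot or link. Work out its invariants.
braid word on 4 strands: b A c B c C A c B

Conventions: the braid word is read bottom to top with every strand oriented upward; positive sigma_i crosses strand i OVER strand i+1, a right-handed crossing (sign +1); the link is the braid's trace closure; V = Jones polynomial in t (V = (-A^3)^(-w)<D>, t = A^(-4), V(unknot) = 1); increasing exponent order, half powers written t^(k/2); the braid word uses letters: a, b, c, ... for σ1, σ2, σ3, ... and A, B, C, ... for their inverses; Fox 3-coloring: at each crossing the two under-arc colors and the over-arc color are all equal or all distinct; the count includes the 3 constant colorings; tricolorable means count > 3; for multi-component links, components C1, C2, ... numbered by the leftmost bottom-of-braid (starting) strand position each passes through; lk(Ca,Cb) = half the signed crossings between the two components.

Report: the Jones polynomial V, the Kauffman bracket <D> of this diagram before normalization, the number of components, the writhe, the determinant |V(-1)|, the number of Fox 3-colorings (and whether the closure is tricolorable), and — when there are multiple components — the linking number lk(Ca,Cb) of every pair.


Jones polynomial: V(t) = t^-2 + 2 + t^2
<D> = -A^-11 - 2A^-3 - A^5; writhe -1
components 3, writhe -1 (9 crossings)
linking number lk(C1,C2) = +1
lk(C1,C3): -1
lk(C2,C3) = 0
3-colorings: 3 of 3^9, det 4 — not tricolorable
note: det 4 = |V(-1)|; not divisible by 3, so not tricolorable


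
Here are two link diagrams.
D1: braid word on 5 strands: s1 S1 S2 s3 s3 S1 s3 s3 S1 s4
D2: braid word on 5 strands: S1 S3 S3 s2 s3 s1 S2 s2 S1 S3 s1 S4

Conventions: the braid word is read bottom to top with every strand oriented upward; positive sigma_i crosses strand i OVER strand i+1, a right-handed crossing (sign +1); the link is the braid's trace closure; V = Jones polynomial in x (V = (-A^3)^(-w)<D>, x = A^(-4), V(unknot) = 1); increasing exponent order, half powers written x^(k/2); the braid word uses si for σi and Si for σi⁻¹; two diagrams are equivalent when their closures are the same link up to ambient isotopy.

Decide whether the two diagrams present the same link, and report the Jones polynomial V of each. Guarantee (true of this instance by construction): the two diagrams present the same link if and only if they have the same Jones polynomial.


equivalent: no
V(D1) = x^-1 + 2x - x^2 + 2x^3 - x^4 + x^5  (w +2, c 10, <D> = A^-14 - A^-10 + 2A^-6 - A^-2 + 2A^2 + A^10)
D2 (bracket A^-6 + A^-2 + A^2 + A^6; 12 crossings at w = -2): V = x^-3 + x^-2 + x^-1 + 1
why: 2 values of V(x) split the 2 diagrams


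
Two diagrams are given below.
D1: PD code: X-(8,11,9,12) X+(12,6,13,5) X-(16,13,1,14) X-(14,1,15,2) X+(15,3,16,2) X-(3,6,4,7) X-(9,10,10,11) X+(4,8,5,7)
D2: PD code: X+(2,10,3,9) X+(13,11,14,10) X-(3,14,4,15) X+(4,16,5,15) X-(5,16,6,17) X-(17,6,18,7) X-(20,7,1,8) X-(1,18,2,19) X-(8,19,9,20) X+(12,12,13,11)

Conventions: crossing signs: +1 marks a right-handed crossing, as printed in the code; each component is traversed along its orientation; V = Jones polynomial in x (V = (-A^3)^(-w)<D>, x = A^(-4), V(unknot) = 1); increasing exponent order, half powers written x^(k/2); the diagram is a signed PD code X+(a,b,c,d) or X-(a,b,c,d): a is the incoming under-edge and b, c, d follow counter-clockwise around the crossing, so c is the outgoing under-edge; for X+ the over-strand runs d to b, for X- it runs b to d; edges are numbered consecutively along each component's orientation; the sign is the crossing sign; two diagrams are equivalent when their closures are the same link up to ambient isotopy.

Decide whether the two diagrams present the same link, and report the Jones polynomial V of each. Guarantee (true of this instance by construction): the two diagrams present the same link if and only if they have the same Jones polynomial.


same link: no
V(D1) = 1  [8 crossings, <D> = A^-6, w = -2]
V(D2) = -x^-4 + x^-3 + x^-1  (w -2, c 10, <D> = A^-2 + A^6 - A^10)
note: V(x) takes 2 values over 2 diagrams, fixing the grouping


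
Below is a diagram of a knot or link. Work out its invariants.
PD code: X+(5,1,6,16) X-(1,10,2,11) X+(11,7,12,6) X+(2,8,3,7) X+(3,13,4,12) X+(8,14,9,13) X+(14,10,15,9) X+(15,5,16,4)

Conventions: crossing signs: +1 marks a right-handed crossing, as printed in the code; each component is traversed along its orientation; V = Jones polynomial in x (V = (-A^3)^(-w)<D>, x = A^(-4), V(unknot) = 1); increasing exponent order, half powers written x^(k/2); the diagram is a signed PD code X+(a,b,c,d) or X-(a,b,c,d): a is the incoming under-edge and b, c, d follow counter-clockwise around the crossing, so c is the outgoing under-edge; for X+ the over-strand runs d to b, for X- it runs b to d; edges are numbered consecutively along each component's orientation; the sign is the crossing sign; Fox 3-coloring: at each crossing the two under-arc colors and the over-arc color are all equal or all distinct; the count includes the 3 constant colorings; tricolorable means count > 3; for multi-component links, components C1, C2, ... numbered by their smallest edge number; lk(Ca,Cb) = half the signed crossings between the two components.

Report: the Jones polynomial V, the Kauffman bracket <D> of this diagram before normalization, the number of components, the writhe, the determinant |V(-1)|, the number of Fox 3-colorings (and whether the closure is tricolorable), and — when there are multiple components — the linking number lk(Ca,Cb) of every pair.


Jones polynomial: V(x) = x^2 + 2x^4 - 2x^5 + x^6 - 2x^7 + x^8
<D> = A^-14 - 2A^-10 + A^-6 - 2A^-2 + 2A^2 + A^10; writhe +6
components 1, writhe +6 (8 crossings)
3-colorings: 27 of 3^8, det 9 — tricolorable
note: V spans 6 powers of x: at least 6 crossings in any diagram


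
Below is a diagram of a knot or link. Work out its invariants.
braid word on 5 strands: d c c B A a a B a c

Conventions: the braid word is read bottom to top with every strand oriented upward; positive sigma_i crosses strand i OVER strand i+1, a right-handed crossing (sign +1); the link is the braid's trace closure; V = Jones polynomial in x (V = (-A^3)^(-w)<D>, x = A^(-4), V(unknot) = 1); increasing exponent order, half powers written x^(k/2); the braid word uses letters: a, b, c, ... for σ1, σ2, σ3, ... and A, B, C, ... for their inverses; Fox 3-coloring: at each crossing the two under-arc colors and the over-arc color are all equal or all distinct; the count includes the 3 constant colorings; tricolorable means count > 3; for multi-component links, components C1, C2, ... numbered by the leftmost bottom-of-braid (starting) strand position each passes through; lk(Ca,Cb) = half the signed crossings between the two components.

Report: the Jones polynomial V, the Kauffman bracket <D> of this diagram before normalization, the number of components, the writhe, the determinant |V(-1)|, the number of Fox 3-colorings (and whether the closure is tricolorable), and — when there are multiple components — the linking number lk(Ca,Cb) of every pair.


Jones polynomial: V(x) = x^-1 - 1 + 2x - 3x^2 + 3x^3 - 2x^4 + 2x^5 - x^6
<D> = -A^-12 + 2A^-8 - 2A^-4 + 3 - 3A^4 + 2A^8 - A^12 + A^16; writhe +4
components 1, writhe +4 (10 crossings)
3-colorings: 9 of 3^10, det 15 — tricolorable
note: det 15 = |V(-1)|; divisible by 3, so tricolorable


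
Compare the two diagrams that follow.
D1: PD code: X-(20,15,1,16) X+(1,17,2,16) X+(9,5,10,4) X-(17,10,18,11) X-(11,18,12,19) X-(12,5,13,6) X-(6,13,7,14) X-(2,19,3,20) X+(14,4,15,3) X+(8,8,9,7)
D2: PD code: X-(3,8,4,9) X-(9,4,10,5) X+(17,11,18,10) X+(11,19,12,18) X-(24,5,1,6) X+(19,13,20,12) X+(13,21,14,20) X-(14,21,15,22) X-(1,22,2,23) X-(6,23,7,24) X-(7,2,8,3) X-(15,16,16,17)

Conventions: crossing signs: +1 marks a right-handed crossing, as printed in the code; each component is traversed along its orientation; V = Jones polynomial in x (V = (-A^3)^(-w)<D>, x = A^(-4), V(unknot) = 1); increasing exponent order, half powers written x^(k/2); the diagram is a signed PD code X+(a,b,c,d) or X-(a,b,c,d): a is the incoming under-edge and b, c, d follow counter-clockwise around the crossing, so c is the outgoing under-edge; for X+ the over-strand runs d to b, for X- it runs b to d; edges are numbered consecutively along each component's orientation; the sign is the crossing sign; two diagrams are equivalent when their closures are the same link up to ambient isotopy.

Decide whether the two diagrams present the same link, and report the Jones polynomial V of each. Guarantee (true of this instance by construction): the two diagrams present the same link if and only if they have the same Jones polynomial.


equivalent: no
D1 (bracket A^-2 + A^6 - A^10; 10 crossings at w = -2): V = -x^-4 + x^-3 + x^-1
V(D2) = -x^-6 + x^-5 - 2x^-4 + 3x^-3 - 2x^-2 + 3x^-1 - 1 + x - x^2  [12 crossings, <D> = -A^-20 + A^-16 - A^-12 + 3A^-8 - 2A^-4 + 3 - 2A^4 + A^8 - A^12, w = -4]
observation: V(x) takes 2 values over 2 diagrams, fixing the grouping


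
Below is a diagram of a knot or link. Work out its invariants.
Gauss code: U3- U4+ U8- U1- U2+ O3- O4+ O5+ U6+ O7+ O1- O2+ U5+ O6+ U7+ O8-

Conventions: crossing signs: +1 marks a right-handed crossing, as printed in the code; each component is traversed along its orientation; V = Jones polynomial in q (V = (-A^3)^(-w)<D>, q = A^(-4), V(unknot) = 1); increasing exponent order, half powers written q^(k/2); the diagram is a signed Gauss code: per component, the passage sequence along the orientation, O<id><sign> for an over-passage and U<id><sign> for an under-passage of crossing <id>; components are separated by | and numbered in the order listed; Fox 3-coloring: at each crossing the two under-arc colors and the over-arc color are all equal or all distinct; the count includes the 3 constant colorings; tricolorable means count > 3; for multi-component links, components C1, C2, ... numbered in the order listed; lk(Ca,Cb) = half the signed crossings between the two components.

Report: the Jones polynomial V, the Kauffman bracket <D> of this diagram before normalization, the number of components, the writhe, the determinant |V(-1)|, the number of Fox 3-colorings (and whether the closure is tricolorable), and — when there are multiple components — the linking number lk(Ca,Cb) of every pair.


V(q) = q + q^3 - q^4
bracket: -A^-10 + A^-6 + A^2, w = +2
1 component, writhe +2, over 8 crossings
det 3, colorings 9 of 3^8 — tricolorable
observation: the span of V is 3, forcing >= 3 crossings in any diagram


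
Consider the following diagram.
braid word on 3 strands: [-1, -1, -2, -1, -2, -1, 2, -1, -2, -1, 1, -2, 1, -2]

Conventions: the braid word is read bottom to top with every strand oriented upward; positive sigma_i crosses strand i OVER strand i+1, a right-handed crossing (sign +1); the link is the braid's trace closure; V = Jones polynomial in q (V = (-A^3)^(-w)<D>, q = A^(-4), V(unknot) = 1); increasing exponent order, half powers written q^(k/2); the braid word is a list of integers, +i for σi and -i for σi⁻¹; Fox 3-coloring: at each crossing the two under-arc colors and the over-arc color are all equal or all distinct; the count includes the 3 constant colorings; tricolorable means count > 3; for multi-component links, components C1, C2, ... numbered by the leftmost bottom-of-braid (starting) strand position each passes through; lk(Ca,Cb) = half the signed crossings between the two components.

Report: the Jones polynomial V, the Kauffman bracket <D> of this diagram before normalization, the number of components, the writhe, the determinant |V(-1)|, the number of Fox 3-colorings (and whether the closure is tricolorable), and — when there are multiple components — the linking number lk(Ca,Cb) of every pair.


V = -q^-11 + q^-10 - q^-9 + q^-8 - q^-7 + q^-6 + q^-3
<D> = A^-12 + 1 - A^4 + A^8 - A^12 + A^16 - A^20 (w = -8)
1 component over 14 crossings, w = -8
3 Fox colorings among 3^14, |V(-1)| = 5: not tricolorable
why: |V(-1)| = 5: so not tricolorable, since 3 does not divide 5


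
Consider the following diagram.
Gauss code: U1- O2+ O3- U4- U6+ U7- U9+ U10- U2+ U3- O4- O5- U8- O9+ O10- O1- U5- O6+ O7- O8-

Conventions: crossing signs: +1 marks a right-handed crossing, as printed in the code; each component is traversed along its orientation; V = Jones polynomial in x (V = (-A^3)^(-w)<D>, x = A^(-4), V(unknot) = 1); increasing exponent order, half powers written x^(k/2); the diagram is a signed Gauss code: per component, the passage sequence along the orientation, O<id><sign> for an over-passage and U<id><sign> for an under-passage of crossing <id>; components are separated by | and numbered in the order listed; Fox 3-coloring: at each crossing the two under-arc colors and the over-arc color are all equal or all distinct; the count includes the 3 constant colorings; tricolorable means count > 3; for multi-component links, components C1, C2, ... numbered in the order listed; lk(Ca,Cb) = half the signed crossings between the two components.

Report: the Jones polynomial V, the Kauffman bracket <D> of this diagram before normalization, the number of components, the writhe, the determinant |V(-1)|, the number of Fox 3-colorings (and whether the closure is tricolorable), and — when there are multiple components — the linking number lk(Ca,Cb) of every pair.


V(x) = -x^-4 + x^-3 + x^-1
bracket: A^-8 + 1 - A^4, w = -4
1 component, writhe -4, over 10 crossings
det 3, colorings 9 of 3^10 — tricolorable
observation: w = -4 shifts under R1 moves; the (-A^3)^(4) factor cancels that in V


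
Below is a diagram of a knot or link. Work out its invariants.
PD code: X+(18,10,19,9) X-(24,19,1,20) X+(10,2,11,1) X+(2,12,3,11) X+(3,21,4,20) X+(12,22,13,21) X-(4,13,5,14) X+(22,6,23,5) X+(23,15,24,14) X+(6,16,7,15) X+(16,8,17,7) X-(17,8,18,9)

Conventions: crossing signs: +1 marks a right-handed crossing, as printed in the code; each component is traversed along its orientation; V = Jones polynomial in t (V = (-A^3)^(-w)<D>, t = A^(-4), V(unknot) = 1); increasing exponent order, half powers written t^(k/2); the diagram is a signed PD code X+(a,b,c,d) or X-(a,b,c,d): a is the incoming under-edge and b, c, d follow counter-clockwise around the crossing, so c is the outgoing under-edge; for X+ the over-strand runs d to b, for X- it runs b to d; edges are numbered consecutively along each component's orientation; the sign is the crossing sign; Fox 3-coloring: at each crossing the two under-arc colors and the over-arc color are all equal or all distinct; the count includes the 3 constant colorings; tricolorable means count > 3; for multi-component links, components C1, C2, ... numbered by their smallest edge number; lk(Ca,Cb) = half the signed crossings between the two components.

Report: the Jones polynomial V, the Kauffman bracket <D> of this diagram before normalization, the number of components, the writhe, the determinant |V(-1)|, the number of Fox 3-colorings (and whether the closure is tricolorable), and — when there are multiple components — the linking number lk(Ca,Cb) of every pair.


V(t) = t^2 + t^4 - t^5 + t^6 - t^7
bracket: -A^-10 + A^-6 - A^-2 + A^2 + A^10, w = +6
1 component, writhe +6, over 12 crossings
det 5, colorings 3 of 3^12 — not tricolorable
observation: the span of V is 5, forcing >= 5 crossings in any diagram


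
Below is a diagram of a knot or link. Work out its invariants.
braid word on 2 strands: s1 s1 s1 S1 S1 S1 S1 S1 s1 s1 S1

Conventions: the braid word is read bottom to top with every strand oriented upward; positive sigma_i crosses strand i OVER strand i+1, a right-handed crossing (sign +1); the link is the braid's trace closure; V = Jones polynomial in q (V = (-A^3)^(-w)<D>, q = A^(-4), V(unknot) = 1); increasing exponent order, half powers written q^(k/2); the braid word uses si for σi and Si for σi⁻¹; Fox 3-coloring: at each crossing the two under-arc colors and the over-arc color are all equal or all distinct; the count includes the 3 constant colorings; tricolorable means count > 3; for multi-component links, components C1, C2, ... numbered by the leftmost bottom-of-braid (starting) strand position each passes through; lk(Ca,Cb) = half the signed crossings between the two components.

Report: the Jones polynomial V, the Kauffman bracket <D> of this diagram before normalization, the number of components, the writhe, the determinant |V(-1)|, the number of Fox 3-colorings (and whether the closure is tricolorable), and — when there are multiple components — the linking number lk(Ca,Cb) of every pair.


Jones polynomial: V(q) = 1
<D> = -A^-3; writhe -1
components 1, writhe -1 (11 crossings)
3-colorings: 3 of 3^11, det 1 — not tricolorable
note: det 1 = |V(-1)|; not divisible by 3, so not tricolorable


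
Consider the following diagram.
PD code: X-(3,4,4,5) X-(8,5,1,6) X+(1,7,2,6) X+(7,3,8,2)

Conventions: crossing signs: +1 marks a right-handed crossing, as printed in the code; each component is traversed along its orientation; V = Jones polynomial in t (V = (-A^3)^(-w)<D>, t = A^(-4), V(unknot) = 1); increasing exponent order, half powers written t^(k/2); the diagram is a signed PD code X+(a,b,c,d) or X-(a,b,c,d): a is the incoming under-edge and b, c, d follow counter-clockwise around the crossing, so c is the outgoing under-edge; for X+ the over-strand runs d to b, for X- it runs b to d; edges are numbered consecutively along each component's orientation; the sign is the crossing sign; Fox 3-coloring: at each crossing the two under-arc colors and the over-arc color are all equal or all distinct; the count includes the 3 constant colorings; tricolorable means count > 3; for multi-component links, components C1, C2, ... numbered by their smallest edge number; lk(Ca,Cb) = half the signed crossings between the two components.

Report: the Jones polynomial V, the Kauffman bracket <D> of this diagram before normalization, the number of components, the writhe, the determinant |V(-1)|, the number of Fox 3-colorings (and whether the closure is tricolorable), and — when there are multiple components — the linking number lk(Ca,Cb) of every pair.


Jones polynomial: V(t) = 1
<D> = 1; writhe 0
components 1, writhe 0 (4 crossings)
3-colorings: 3 of 3^4, det 1 — not tricolorable
note: det 1 = |V(-1)|; not divisible by 3, so not tricolorable


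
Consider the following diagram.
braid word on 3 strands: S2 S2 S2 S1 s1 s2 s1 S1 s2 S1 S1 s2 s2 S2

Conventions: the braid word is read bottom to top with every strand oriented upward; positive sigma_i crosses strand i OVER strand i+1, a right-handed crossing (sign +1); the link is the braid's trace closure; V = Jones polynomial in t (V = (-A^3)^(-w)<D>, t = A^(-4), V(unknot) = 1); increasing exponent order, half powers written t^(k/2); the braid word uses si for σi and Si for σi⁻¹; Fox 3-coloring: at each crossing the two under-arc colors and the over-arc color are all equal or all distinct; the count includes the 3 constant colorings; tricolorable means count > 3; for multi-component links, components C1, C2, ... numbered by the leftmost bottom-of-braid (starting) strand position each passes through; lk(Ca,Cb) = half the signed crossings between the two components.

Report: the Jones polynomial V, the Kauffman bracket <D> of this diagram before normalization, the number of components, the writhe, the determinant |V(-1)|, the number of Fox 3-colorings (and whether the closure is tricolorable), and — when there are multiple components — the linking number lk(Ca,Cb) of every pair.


Jones polynomial: V(t) = t^-3 + t^-2 + t^-1 + 1
<D> = A^-6 + A^-2 + A^2 + A^6; writhe -2
components 3, writhe -2 (14 crossings)
linking number lk(C1,C2) = 0
lk(C1,C3): -1
lk(C2,C3) = 0
3-colorings: 9 of 3^14, det 0 — tricolorable
note: w = -2 (over 14 crossings) is diagram-only; (-A^3)^(2) removes it from V


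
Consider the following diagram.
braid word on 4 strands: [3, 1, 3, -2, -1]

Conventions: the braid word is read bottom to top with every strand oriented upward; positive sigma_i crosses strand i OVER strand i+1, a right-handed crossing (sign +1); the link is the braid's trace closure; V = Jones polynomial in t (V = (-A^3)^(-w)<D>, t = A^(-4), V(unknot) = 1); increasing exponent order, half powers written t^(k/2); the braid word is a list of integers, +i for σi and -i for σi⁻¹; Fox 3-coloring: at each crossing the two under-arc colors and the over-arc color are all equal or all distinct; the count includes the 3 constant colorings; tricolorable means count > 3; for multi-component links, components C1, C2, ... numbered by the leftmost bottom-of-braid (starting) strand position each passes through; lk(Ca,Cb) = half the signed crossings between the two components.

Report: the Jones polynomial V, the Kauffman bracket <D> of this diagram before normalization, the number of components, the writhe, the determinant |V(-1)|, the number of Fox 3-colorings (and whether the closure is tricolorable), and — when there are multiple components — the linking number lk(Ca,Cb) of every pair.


V(t) = 1 + t + t^2 + t^3
bracket: -A^-9 - A^-5 - A^-1 - A^3, w = +1
3 components, writhe +1, over 5 crossings
lk(C1,C2) = 0
linking number lk(C1,C3) = +1
lk(C2,C3): 0
det 0, colorings 9 of 3^5 — tricolorable
observation: w = +1 (over 5 crossings) is diagram-only; (-A^3)^(-1) removes it from V


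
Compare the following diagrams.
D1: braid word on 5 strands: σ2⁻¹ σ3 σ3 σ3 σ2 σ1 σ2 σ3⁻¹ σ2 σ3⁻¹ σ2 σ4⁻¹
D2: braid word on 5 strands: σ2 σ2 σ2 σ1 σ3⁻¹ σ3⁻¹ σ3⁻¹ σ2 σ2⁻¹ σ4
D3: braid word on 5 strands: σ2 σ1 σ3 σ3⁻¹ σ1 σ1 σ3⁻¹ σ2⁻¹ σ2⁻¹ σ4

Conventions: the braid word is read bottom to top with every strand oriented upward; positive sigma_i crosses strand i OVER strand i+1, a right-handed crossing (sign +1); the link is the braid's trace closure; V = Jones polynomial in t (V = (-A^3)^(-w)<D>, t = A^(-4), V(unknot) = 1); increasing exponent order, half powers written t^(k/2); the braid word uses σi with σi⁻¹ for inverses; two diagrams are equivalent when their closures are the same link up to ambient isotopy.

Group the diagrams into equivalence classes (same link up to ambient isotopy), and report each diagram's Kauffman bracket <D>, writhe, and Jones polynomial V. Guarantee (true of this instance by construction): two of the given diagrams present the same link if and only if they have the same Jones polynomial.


classes: {D1} | {D2} | {D3}
V(D1) = t - t^2 + 2t^3 - t^4 + t^5 - t^6  [12 crossings, <D> = -A^-12 + A^-8 - A^-4 + 2 - A^4 + A^8, w = +4]
V(D2) = -t^-3 + t^-2 - t^-1 + 3 - t + t^2 - t^3  (w +2, c 10, <D> = -A^-6 + A^-2 - A^2 + 3A^6 - A^10 + A^14 - A^18)
V(D3) = t + t^3 - t^4  [10 crossings, <D> = -A^-10 + A^-6 + A^2, w = +2]
note: comparing 3 Jones polynomials yields 3 groups


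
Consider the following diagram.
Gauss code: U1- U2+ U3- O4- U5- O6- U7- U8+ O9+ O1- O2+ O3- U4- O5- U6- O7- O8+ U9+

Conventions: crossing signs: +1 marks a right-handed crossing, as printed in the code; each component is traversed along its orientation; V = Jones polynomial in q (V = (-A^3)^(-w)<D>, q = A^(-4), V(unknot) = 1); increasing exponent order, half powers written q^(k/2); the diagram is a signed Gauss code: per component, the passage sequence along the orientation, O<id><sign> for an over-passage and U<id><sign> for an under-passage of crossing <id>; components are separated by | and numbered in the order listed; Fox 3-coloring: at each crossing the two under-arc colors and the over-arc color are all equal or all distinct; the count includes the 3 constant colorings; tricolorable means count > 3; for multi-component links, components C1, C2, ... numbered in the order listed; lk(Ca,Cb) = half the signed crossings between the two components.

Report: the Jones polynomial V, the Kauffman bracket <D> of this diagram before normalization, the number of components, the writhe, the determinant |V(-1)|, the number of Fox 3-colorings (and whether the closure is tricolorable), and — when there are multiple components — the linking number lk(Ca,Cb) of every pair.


V(q) = -q^-4 + q^-3 + q^-1
bracket: -A^-5 - A^3 + A^7, w = -3
1 component, writhe -3, over 9 crossings
det 3, colorings 9 of 3^9 — tricolorable
observation: det 3 = |V(-1)|; divisible by 3, so tricolorable


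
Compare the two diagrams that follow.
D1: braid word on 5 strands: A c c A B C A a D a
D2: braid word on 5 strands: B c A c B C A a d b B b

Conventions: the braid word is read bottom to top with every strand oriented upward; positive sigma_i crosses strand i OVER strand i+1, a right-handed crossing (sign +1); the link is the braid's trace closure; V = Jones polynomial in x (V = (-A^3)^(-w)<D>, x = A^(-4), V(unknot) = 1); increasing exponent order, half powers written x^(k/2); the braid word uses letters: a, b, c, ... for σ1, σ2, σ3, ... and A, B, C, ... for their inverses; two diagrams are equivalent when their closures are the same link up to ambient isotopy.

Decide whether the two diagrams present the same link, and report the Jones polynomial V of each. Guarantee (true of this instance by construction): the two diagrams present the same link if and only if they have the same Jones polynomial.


equivalent: yes
V(D1) = 1  (w -2, c 10, <D> = A^-6)
V(D2) = 1  [12 crossings, <D> = 1, w = 0]
key observation: one V(x) for all 2 diagrams — one class (guaranteed)


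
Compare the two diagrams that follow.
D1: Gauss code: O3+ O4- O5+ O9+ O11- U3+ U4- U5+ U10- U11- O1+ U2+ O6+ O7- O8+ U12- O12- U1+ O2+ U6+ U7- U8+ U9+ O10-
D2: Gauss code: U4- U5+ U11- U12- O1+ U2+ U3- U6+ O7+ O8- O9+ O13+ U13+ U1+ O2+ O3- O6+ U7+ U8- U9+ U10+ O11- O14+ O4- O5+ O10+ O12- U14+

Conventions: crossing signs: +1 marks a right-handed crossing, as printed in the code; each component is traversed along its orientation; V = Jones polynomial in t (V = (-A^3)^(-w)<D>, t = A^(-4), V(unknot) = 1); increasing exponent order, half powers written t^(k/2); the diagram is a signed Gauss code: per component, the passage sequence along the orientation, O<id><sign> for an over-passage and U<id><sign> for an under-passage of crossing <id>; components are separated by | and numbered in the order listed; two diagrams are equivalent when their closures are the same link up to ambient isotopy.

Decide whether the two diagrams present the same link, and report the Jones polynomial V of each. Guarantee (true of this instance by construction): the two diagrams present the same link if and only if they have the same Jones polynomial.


equivalent: yes
V(D1) = t + t^3 - t^4  (w +2, c 12, <D> = -A^-10 + A^-6 + A^2)
D2 (bracket -A^-4 + 1 + A^8; 14 crossings at w = +4): V = t + t^3 - t^4
why: Reidemeister moves carry D1 (12 crossings) to D2 (14)


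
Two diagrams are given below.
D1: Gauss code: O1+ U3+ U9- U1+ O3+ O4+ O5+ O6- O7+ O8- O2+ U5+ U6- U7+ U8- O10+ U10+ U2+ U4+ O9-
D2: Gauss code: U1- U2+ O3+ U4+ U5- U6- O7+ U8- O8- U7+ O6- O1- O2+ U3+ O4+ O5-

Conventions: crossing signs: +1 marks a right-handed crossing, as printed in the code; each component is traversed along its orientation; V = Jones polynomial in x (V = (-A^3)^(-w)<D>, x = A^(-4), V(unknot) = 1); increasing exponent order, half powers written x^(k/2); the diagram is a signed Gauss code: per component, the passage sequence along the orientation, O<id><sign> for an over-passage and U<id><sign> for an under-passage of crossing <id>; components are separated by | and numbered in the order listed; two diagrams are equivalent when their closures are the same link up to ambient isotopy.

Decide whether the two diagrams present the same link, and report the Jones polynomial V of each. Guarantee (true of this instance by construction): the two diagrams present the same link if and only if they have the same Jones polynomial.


same link: yes
V(D1) = 1  [10 crossings, <D> = A^12, w = +4]
D2 (bracket 1; 8 crossings at w = 0): V = 1
note: all 2 diagrams share one V(x), hence one class


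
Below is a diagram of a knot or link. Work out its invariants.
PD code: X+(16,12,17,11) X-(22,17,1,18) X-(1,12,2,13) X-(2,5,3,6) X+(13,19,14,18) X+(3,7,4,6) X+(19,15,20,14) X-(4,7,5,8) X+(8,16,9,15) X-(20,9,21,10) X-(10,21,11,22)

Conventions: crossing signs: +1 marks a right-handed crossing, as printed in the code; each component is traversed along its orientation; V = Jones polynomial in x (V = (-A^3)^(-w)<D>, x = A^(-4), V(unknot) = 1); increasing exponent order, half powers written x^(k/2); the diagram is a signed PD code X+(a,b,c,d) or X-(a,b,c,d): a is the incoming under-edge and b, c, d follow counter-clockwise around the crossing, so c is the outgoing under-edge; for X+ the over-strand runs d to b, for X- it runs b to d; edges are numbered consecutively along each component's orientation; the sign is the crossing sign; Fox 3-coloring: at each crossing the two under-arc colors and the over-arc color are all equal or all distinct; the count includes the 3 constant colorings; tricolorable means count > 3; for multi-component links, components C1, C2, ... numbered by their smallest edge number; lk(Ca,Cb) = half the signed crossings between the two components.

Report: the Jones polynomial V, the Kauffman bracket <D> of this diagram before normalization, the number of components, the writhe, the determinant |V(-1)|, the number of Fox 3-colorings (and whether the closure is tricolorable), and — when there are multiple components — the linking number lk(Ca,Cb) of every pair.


V(x) = -x^-3 + x^-2 - x^-1 + 3 - x + x^2 - x^3
bracket: A^-15 - A^-11 + A^-7 - 3A^-3 + A - A^5 + A^9, w = -1
1 component, writhe -1, over 11 crossings
det 9, colorings 27 of 3^11 — tricolorable
observation: V spans 6 powers of x: at least 6 crossings in any diagram


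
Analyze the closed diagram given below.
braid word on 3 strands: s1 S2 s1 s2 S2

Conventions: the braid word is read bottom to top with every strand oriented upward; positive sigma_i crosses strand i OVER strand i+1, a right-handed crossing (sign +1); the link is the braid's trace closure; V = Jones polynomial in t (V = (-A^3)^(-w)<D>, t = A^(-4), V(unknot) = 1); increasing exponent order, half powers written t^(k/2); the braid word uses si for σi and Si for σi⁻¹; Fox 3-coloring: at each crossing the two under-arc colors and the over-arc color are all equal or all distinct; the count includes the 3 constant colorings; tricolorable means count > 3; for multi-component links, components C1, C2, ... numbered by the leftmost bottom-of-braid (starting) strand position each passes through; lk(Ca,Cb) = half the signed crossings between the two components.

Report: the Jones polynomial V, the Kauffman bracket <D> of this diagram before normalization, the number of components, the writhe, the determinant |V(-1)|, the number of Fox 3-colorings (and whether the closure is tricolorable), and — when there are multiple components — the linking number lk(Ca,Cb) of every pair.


V(t) = -t^(1/2) - t^(5/2)
bracket: A^-7 + A, w = +1
2 components, writhe +1, over 5 crossings
lk(C1,C2) = +1
det 2, colorings 3 of 3^5 — not tricolorable
observation: w = +1 shifts under R1 moves; the (-A^3)^(-1) factor cancels that in V


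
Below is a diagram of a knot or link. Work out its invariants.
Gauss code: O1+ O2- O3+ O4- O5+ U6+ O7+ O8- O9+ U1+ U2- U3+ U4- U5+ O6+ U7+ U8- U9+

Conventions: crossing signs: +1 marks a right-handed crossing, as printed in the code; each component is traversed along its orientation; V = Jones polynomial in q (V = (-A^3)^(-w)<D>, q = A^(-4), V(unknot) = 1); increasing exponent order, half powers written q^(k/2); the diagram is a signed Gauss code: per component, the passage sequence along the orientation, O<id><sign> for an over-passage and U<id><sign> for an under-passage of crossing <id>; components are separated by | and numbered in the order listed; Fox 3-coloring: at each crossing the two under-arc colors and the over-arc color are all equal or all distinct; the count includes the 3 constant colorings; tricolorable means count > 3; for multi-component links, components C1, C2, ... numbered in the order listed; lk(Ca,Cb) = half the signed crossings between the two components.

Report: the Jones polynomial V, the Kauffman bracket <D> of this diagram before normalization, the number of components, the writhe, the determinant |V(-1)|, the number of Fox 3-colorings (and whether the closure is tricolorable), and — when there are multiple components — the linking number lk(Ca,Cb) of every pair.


Jones polynomial: V(q) = q + q^3 - q^4
<D> = A^-7 - A^-3 - A^5; writhe +3
components 1, writhe +3 (9 crossings)
3-colorings: 9 of 3^9, det 3 — tricolorable
note: det 3 = |V(-1)|; divisible by 3, so tricolorable


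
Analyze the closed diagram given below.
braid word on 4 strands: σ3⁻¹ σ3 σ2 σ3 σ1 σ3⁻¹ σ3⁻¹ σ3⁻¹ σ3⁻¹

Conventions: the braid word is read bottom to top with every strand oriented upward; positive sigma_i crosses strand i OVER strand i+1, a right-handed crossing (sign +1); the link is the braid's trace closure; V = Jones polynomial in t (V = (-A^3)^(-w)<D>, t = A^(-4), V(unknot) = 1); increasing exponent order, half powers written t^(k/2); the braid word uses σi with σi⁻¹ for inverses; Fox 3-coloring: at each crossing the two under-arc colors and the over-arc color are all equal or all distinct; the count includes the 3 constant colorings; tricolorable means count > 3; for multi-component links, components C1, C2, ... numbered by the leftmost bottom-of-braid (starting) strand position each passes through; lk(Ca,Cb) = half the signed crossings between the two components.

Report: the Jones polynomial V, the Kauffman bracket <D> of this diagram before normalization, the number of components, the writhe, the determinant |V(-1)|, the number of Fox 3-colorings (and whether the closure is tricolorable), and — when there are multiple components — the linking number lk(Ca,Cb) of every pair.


V = -t^-4 + t^-3 + t^-1
<D> = -A - A^9 + A^13 (w = -1)
1 component over 9 crossings, w = -1
9 Fox colorings among 3^9, |V(-1)| = 3: tricolorable
why: w = -1 shifts under R1 moves; the (-A^3)^(1) factor cancels that in V


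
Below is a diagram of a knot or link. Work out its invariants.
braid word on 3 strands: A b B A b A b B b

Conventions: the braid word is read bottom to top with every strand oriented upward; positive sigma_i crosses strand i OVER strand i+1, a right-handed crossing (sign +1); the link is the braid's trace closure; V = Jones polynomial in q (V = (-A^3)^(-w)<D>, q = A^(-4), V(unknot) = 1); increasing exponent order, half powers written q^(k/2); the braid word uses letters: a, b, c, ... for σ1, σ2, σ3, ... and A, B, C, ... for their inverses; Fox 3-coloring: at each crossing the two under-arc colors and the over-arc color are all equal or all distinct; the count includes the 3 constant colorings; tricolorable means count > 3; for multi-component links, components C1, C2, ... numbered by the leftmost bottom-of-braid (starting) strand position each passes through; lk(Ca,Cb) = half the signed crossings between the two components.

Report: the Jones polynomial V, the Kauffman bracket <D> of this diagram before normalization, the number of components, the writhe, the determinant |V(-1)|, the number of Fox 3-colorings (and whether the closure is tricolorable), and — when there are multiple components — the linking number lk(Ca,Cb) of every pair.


Jones polynomial: V(q) = q^(-7/2) - 2q^(-5/2) + q^(-3/2) - 2q^(-1/2) + q^(1/2) - q^(3/2)
<D> = A^-9 - A^-5 + 2A^-1 - A^3 + 2A^7 - A^11; writhe -1
components 2, writhe -1 (9 crossings)
linking number lk(C1,C2) = 0
3-colorings: 3 of 3^9, det 8 — not tricolorable
note: summing lk over 1 pair gives 0


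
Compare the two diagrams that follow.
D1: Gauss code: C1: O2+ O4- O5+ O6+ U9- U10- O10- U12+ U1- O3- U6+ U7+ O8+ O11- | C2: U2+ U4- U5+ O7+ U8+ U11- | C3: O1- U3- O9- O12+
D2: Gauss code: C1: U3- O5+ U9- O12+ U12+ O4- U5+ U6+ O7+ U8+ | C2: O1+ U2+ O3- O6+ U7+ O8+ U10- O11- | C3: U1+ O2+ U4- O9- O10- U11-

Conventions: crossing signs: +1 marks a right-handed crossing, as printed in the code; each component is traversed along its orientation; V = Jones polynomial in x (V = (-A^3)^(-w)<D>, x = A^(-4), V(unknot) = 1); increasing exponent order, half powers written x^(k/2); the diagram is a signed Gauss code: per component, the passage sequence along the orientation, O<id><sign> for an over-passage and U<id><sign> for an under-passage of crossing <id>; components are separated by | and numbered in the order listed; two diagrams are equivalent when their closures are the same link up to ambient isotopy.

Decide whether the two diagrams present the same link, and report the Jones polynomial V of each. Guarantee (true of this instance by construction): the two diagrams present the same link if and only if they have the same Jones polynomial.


equivalent: yes
V(D1) = x^-2 + 2 + x^2  (w 0, c 12, <D> = A^-8 + 2 + A^8)
V(D2) = x^-2 + 2 + x^2  [12 crossings, <D> = A^-2 + 2A^6 + A^14, w = +2]
key observation: Reidemeister moves carry D1 (12 crossings) to D2 (12)


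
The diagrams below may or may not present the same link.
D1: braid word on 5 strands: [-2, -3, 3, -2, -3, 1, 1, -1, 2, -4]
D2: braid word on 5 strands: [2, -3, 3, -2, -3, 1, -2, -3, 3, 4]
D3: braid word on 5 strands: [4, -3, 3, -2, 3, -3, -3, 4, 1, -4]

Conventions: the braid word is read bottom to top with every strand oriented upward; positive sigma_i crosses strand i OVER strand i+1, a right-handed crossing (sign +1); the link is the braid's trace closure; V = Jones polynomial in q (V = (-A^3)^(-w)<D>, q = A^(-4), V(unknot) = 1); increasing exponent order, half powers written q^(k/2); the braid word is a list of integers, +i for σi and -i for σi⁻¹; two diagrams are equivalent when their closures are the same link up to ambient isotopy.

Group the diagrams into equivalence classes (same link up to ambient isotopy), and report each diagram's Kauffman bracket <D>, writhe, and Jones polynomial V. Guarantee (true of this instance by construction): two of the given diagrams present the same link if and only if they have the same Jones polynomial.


grouping into links: {D1, D2, D3}
V(D1) = 1  (w -2, c 10, <D> = A^-6)
V(D2) = 1  [10 crossings, <D> = 1, w = 0]
D3 (bracket 1; 10 crossings at w = 0): V = 1
why: all 3 diagrams share one V(q), hence one class


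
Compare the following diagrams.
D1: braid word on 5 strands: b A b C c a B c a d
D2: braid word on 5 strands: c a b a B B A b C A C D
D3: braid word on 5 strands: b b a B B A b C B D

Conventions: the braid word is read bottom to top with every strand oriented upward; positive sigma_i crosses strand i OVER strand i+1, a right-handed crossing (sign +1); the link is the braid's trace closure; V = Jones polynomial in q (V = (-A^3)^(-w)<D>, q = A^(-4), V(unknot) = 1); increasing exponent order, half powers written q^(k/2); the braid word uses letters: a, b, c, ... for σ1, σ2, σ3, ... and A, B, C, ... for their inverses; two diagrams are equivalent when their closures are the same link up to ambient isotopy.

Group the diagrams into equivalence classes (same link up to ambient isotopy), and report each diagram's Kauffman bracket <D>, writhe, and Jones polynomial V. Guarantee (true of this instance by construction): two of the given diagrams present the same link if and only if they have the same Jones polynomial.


equivalence classes: {D1} | {D2, D3}
D1 (bracket A^-4 + A^4 + 2A^12; 10 crossings at w = +4): V = 2 + q^2 + q^4
D2 (bracket A^-14 + 2A^-6 + A^2; 12 crossings at w = -2): V = q^-2 + 2 + q^2
V(D3) = q^-2 + 2 + q^2  [10 crossings, <D> = A^-14 + 2A^-6 + A^2, w = -2]
key observation: V(q) takes 2 values over 3 diagrams, fixing the grouping


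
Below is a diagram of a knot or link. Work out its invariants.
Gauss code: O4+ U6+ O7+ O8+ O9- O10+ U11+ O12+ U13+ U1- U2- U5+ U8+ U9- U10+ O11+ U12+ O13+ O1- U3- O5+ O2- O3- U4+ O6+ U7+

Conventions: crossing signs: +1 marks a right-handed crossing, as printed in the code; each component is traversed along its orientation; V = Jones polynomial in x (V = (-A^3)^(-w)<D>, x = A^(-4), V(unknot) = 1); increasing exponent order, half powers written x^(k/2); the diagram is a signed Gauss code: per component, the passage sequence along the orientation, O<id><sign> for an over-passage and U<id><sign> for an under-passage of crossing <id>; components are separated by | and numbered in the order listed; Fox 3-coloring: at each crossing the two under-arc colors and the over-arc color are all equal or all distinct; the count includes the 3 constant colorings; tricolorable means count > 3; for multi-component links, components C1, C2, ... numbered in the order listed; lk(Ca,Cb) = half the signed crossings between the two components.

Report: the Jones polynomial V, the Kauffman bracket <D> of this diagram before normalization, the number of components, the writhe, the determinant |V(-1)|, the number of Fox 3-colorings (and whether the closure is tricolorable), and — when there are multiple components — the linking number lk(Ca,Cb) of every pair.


V = x^2 + 2x^4 - 2x^5 + x^6 - 2x^7 + x^8
<D> = -A^-17 + 2A^-13 - A^-9 + 2A^-5 - 2A^-1 - A^7 (w = +5)
1 component over 13 crossings, w = +5
27 Fox colorings among 3^13, |V(-1)| = 9: tricolorable
why: w = +5 (over 13 crossings) is diagram-only; (-A^3)^(-5) removes it from V
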